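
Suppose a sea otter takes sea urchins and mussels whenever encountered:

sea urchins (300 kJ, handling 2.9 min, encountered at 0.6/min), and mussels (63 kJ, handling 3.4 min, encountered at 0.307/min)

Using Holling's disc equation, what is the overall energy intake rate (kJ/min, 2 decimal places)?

R = (0.6×300 + 0.307×63) / (1 + 0.6×2.9 + 0.307×3.4) = 199.3/3.784 = 52.68 kJ/min.

52.68 kJ/min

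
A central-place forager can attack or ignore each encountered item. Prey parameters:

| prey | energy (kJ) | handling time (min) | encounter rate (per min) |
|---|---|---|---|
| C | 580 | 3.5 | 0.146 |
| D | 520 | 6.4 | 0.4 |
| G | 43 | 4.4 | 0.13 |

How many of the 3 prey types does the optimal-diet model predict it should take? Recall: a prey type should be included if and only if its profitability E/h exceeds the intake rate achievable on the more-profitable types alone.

Rank by E/h (kJ/min): C 166, D 81.2, G 9.77. Include each in turn until the next type's E/h falls below the running intake rate.
Rate on top 1: 56.04. D: 81.2 > 56.04 → include.
Rate on top 2: 71.89. G: 9.77 < 71.89 → exclude; stop.
Optimal diet: C, D — 2 of 3 types.

2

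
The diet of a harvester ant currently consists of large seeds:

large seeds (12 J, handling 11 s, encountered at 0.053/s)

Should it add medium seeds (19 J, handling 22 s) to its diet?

On large seeds alone, R = ΣλE/(1+Σλh) = 0.636/1.583 = 0.4018 J/s.
medium seeds: E/h = 19/22 = 0.8636 J/s.
Since 0.8636 > R, including medium seeds increases the long-run rate.

Yes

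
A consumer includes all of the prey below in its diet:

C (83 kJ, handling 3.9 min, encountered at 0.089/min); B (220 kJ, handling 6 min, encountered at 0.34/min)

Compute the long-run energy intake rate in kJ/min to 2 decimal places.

24.26 kJ/min

Energy encountered per unit search time: 0.089×83 + 0.34×220 = 82.19 kJ/min.
Handling time per unit search time: 0.089×3.9 + 0.34×6 = 2.387.
Rate = 82.19/(1 + 2.387) = 24.26 kJ/min.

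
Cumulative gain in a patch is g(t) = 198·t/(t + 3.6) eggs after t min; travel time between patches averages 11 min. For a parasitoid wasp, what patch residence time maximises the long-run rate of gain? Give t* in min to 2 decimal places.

By the marginal value theorem, leave when the instantaneous gain rate g'(t) equals the habitat-wide average g(t)/(T + t).
g'(t) = 198·3.6/(t + 3.6)². Setting 198·3.6/(t+3.6)² = 198t/[(t+3.6)(11+t)] gives 3.6(11+t) = t(t+3.6), so t² = 3.6×11 = 39.6.
t* = √39.6 = 6.293 min.

6.29 min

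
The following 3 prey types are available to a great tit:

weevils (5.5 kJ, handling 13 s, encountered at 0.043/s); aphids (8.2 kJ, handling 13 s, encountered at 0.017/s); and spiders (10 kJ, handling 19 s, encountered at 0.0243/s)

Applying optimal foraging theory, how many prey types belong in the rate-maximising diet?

3

E/h in descending order: aphids 0.631, spiders 0.526, weevils 0.423 kJ/s. The optimal diet is the largest prefix of this list for which every included type satisfies E_i/h_i > R on the types above it.
Rate on top 1: 0.1142. spiders: 0.526 > 0.1142 → include.
Rate on top 2: 0.2273. weevils: 0.423 > 0.2273 → include.
Optimal diet: aphids, spiders, weevils — 3 of 3 types.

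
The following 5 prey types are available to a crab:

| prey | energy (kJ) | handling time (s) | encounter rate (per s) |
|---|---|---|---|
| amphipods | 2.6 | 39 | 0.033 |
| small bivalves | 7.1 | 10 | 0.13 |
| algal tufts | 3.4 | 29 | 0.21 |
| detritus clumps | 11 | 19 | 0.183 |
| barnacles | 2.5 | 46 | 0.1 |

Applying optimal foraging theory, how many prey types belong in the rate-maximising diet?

Profitabilities (E/h, kJ/s): small bivalves 0.71, detritus clumps 0.579, algal tufts 0.117, amphipods 0.0667, barnacles 0.0543. Add prey in this order while the next type's profitability exceeds the intake rate on those already taken.
Rate on top 1: 0.4013. detritus clumps: 0.579 > 0.4013 → include.
Rate on top 2: 0.5082. algal tufts: 0.117 < 0.5082 → exclude; stop.
Optimal diet: small bivalves, detritus clumps — 2 of 5 types.

2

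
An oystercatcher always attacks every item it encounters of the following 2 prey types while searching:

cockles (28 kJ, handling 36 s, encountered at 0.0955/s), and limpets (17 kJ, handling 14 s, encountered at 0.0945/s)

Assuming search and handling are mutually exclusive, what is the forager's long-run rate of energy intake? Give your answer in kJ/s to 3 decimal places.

0.743 kJ/s

Energy encountered per unit search time: 0.0955×28 + 0.0945×17 = 4.28 kJ/s.
Handling time per unit search time: 0.0955×36 + 0.0945×14 = 4.761.
Rate = 4.28/(1 + 4.761) = 0.743 kJ/s.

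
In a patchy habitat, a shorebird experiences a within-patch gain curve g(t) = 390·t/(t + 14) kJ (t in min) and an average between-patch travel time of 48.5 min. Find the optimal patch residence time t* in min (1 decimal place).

26.1 min

Maximise g(t)/(T+t): set derivative to zero → g'(t)(T+t) = g(t).
g'(t) = 390·14/(t + 14)². Setting 390·14/(t+14)² = 390t/[(t+14)(48.5+t)] gives 14(48.5+t) = t(t+14), so t² = 14×48.5 = 679.
t* = √679 = 26.06 min.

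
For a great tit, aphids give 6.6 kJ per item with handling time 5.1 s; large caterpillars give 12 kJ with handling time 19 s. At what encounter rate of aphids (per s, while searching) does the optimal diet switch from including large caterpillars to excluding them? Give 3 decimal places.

0.187 per s

The zero-one rule: include large caterpillars iff E₂/h₂ > λE₁/(1+λh₁). Equality gives the switch point.
λE₁h₂ = E₂ + λE₂h₁ ⇒ λ = E₂/(E₁h₂ − E₂h₁) = 12/(125.4 − 61.2) = 0.1869 per s.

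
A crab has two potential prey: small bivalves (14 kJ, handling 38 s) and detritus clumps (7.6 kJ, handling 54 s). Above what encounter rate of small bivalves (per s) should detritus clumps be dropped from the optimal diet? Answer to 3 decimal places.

At the threshold, the rate on small bivalves alone equals the profitability of detritus clumps: λ·14/(1 + λ·38) = 7.6/54 = 0.1407.
Rearranging, λ(14 − 0.1407×38) = 0.1407, so λ = 0.1407/8.652 = 0.01627 per s.

0.016 per s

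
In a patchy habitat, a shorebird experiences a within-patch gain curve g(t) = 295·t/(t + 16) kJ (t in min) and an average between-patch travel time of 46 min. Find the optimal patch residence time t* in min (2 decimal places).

Maximise g(t)/(T+t): set derivative to zero → g'(t)(T+t) = g(t).
g'(t) = 295·16/(t + 16)². Setting 295·16/(t+16)² = 295t/[(t+16)(46+t)] gives 16(46+t) = t(t+16), so t² = 16×46 = 736.
t* = √736 = 27.13 min.

27.13 min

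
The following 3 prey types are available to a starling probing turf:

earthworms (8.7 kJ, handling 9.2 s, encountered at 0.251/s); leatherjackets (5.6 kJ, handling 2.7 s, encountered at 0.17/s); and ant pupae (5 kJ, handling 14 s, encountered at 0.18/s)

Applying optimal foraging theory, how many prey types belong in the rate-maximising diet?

Profitabilities (E/h, kJ/s): leatherjackets 2.07, earthworms 0.946, ant pupae 0.357. Add prey in this order while the next type's profitability exceeds the intake rate on those already taken.
Rate on top 1: 0.6525. earthworms: 0.946 > 0.6525 → include.
Rate on top 2: 0.8321. ant pupae: 0.357 < 0.8321 → exclude; stop.
Optimal diet: leatherjackets, earthworms — 2 of 3 types.

2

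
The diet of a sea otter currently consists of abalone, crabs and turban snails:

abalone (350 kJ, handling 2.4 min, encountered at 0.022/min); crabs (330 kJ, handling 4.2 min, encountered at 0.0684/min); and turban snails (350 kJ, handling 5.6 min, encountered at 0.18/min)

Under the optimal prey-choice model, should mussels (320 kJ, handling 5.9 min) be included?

Yes

Intake rate on the current diet: R = (0.022×350 + 0.0684×330 + 0.18×350) / (1 + 0.022×2.4 + 0.0684×4.2 + 0.18×5.6) = 93.27/2.348 = 39.72 kJ/min.
mussels: E/h = 320/5.9 = 54.24 kJ/min.
Since 54.24 > R, including mussels increases the long-run rate.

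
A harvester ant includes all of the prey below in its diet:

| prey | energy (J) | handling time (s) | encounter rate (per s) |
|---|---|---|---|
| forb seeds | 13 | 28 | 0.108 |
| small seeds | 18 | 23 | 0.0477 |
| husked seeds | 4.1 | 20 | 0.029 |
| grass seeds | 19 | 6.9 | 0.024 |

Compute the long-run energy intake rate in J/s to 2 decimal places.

Energy encountered per unit search time: 0.108×13 + 0.0477×18 + 0.029×4.1 + 0.024×19 = 2.837 J/s.
Handling time per unit search time: 0.108×28 + 0.0477×23 + 0.029×20 + 0.024×6.9 = 4.867.
Rate = 2.837/(1 + 4.867) = 0.4837 J/s.

0.48 J/s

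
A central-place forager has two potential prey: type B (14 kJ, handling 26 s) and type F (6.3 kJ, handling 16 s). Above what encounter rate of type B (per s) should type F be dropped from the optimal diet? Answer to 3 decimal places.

0.105 per s

The zero-one rule: include type F iff E₂/h₂ > λE₁/(1+λh₁). Equality gives the switch point.
λE₁h₂ = E₂ + λE₂h₁ ⇒ λ = E₂/(E₁h₂ − E₂h₁) = 6.3/(224 − 163.8) = 0.1047 per s.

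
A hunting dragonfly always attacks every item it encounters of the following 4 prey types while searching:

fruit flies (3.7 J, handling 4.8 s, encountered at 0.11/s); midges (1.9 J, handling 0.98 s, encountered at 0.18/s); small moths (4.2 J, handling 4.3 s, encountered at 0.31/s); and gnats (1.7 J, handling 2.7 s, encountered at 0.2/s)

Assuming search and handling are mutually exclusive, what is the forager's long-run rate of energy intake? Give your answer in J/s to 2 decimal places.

0.67 J/s

R = (0.11×3.7 + 0.18×1.9 + 0.31×4.2 + 0.2×1.7) / (1 + 0.11×4.8 + 0.18×0.98 + 0.31×4.3 + 0.2×2.7) = 2.391/3.577 = 0.6684 J/s.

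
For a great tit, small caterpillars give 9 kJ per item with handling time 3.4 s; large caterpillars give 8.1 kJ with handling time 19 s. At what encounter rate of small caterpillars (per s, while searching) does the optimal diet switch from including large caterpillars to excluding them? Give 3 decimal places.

0.056 per s

The zero-one rule: include large caterpillars iff E₂/h₂ > λE₁/(1+λh₁). Equality gives the switch point.
λE₁h₂ = E₂ + λE₂h₁ ⇒ λ = E₂/(E₁h₂ − E₂h₁) = 8.1/(171 − 27.54) = 0.05646 per s.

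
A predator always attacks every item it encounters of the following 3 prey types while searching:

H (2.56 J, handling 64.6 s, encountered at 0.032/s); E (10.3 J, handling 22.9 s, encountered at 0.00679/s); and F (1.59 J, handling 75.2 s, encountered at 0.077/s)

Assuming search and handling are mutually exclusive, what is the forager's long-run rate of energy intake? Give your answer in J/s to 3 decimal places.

0.030 J/s

R = Σλ_iE_i / (1 + Σλ_ih_i)
Numerator: 0.032×2.56 + 0.00679×10.3 + 0.077×1.59 = 0.2743
Denominator: 1 + 0.032×64.6 + 0.00679×22.9 + 0.077×75.2 = 9.013
R = 0.2743/9.013 = 0.03043 J/s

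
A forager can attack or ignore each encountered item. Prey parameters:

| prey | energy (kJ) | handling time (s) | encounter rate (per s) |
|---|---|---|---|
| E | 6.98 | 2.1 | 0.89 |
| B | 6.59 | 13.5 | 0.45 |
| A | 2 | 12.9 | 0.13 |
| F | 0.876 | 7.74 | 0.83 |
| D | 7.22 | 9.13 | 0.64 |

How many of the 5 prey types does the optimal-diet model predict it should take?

1

Rank by E/h (kJ/s): E 3.32, D 0.791, B 0.488, A 0.155, F 0.113. Include each in turn until the next type's E/h falls below the running intake rate.
Rate on top 1: 2.165. D: 0.791 < 2.165 → exclude; stop.
Optimal diet: E — 1 of 5 types.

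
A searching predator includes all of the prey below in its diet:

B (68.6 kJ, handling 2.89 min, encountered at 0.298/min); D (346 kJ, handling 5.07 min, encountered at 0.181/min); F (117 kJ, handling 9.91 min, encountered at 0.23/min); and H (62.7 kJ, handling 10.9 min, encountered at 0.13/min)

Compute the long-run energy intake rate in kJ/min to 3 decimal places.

Energy encountered per unit search time: 0.298×68.6 + 0.181×346 + 0.23×117 + 0.13×62.7 = 118.1 kJ/min.
Handling time per unit search time: 0.298×2.89 + 0.181×5.07 + 0.23×9.91 + 0.13×10.9 = 5.475.
Rate = 118.1/(1 + 5.475) = 18.24 kJ/min.

18.243 kJ/min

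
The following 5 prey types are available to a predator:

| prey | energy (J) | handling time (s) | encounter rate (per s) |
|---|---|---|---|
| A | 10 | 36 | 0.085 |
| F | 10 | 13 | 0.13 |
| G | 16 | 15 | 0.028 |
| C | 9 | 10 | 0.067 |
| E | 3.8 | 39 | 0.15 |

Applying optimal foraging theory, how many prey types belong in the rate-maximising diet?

Profitabilities (E/h, J/s): G 1.07, C 0.9, F 0.769, A 0.278, E 0.0974. Add prey in this order while the next type's profitability exceeds the intake rate on those already taken.
Rate on top 1: 0.3155. C: 0.9 > 0.3155 → include.
Rate on top 2: 0.5029. F: 0.769 > 0.5029 → include.
Rate on top 3: 0.622. A: 0.278 < 0.622 → exclude; stop.
Optimal diet: G, C, F — 3 of 5 types.

3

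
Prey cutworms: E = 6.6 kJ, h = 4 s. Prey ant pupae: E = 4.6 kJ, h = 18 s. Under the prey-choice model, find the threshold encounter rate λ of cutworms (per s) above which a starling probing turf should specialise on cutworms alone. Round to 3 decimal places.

Drop ant pupae once their profitability E₂/h₂ falls below the rate achievable on cutworms alone: E₂/h₂ = λE₁/(1 + λh₁).
Solve for λ: λE₁h₂ = E₂(1 + λh₁) → λ(E₁h₂ − E₂h₁) = E₂ → λ = E₂/(E₁h₂ − E₂h₁).
λ = 4.6/(6.6×18 − 4.6×4) = 4.6/100.4 = 0.04582 per s.

0.046 per s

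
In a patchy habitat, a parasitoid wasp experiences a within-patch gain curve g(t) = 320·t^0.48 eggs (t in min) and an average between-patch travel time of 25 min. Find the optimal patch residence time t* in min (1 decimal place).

By the marginal value theorem, leave when the instantaneous gain rate g'(t) equals the habitat-wide average g(t)/(T + t).
g'(t) = 0.48·320·t^-0.52. Setting 0.48·320·t^-0.52 = 320·t^0.48/(25+t) gives 0.48(25+t) = t, so 0.52·t = 0.48×25.
t* = 0.48×25/0.52 = 23.08 min.

23.1 min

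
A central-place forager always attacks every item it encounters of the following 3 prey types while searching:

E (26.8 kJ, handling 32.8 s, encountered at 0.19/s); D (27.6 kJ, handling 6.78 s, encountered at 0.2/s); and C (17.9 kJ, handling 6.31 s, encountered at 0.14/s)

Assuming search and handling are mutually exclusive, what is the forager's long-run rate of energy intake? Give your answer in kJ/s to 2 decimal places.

1.39 kJ/s

Energy encountered per unit search time: 0.19×26.8 + 0.2×27.6 + 0.14×17.9 = 13.12 kJ/s.
Handling time per unit search time: 0.19×32.8 + 0.2×6.78 + 0.14×6.31 = 8.471.
Rate = 13.12/(1 + 8.471) = 1.385 kJ/s.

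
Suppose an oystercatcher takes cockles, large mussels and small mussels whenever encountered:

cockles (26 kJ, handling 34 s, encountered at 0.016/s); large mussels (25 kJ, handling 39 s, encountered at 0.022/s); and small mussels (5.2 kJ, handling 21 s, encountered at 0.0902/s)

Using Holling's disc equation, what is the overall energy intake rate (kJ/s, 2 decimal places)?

Energy encountered per unit search time: 0.016×26 + 0.022×25 + 0.0902×5.2 = 1.435 kJ/s.
Handling time per unit search time: 0.016×34 + 0.022×39 + 0.0902×21 = 3.296.
Rate = 1.435/(1 + 3.296) = 0.334 kJ/s.

0.33 kJ/s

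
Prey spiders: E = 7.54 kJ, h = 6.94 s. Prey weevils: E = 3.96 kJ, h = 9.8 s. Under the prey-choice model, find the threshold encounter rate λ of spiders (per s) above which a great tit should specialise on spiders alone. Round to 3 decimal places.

Drop weevils once their profitability E₂/h₂ falls below the rate achievable on spiders alone: E₂/h₂ = λE₁/(1 + λh₁).
Solve for λ: λE₁h₂ = E₂(1 + λh₁) → λ(E₁h₂ − E₂h₁) = E₂ → λ = E₂/(E₁h₂ − E₂h₁).
λ = 3.96/(7.54×9.8 − 3.96×6.94) = 3.96/46.41 = 0.08533 per s.

0.085 per s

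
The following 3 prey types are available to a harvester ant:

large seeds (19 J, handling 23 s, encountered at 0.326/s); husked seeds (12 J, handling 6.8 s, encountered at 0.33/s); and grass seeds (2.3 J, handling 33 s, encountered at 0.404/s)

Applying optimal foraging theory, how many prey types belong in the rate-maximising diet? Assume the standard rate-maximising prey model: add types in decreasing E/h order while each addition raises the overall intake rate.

E/h in descending order: husked seeds 1.76, large seeds 0.826, grass seeds 0.0697 J/s. The optimal diet is the largest prefix of this list for which every included type satisfies E_i/h_i > R on the types above it.
Rate on top 1: 1.221. large seeds: 0.826 < 1.221 → exclude; stop.
Optimal diet: husked seeds — 1 of 3 types.

1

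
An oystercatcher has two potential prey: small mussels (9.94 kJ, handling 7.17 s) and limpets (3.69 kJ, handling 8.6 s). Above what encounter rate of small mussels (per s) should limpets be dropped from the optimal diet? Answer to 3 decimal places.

Drop limpets once their profitability E₂/h₂ falls below the rate achievable on small mussels alone: E₂/h₂ = λE₁/(1 + λh₁).
Solve for λ: λE₁h₂ = E₂(1 + λh₁) → λ(E₁h₂ − E₂h₁) = E₂ → λ = E₂/(E₁h₂ − E₂h₁).
λ = 3.69/(9.94×8.6 − 3.69×7.17) = 3.69/59.03 = 0.06251 per s.

0.063 per s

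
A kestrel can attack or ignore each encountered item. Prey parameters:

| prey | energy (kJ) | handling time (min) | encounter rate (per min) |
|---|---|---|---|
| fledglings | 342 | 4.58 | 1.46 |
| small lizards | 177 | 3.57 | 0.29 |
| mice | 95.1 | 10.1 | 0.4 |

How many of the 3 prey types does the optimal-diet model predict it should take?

Rank by E/h (kJ/min): fledglings 74.7, small lizards 49.6, mice 9.42. Include each in turn until the next type's E/h falls below the running intake rate.
Rate on top 1: 64.96. small lizards: 49.6 < 64.96 → exclude; stop.
Optimal diet: fledglings — 1 of 3 types.

1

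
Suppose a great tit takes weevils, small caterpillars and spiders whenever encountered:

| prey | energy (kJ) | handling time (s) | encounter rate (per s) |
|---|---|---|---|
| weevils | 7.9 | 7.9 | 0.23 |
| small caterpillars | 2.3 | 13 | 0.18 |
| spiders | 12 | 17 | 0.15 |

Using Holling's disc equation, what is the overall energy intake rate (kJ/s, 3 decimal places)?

0.523 kJ/s

Energy encountered per unit search time: 0.23×7.9 + 0.18×2.3 + 0.15×12 = 4.031 kJ/s.
Handling time per unit search time: 0.23×7.9 + 0.18×13 + 0.15×17 = 6.707.
Rate = 4.031/(1 + 6.707) = 0.523 kJ/s.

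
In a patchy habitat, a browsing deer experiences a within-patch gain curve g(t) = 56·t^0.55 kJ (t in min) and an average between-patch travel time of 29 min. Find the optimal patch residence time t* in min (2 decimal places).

Maximise g(t)/(T+t): set derivative to zero → g'(t)(T+t) = g(t).
g'(t) = 0.55·56·t^-0.45. Setting 0.55·56·t^-0.45 = 56·t^0.55/(29+t) gives 0.55(29+t) = t, so 0.45·t = 0.55×29.
t* = 0.55×29/0.45 = 35.44 min.

35.44 min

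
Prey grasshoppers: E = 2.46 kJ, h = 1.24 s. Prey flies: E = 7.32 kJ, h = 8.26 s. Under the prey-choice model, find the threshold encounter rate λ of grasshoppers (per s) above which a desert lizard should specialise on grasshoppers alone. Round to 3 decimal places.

At the threshold, the rate on grasshoppers alone equals the profitability of flies: λ·2.46/(1 + λ·1.24) = 7.32/8.26 = 0.8862.
Rearranging, λ(2.46 − 0.8862×1.24) = 0.8862, so λ = 0.8862/1.361 = 0.6511 per s.

0.651 per s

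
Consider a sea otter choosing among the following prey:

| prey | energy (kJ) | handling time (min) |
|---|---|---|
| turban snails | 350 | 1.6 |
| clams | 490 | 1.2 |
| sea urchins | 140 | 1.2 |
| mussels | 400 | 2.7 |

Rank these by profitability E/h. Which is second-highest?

turban snails

In descending order of E/h:
clams: 490/1.2 = 408 kJ/min
turban snails: 350/1.6 = 219 kJ/min
mussels: 400/2.7 = 148 kJ/min
sea urchins: 140/1.2 = 117 kJ/min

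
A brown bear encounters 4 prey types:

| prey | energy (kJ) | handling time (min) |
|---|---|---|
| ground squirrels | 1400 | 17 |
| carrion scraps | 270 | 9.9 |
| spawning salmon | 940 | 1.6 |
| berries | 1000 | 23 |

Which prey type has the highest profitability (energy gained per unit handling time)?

Profitability E/h (kJ/min): ground squirrels = 1400/17 = 82.4, carrion scraps = 270/9.9 = 27.3, spawning salmon = 940/1.6 = 588, berries = 1000/23 = 43.5.
Ranked: spawning salmon > ground squirrels > berries > carrion scraps.

spawning salmon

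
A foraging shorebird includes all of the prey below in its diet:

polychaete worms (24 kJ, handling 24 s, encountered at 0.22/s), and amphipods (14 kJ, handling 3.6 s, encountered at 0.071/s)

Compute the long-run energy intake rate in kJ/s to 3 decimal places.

Energy encountered per unit search time: 0.22×24 + 0.071×14 = 6.274 kJ/s.
Handling time per unit search time: 0.22×24 + 0.071×3.6 = 5.536.
Rate = 6.274/(1 + 5.536) = 0.96 kJ/s.

0.960 kJ/s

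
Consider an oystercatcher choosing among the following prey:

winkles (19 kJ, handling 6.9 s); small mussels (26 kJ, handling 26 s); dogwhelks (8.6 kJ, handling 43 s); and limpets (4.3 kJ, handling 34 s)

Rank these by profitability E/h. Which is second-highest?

Profitability E/h (kJ/s): winkles = 19/6.9 = 2.75, small mussels = 26/26 = 1, dogwhelks = 8.6/43 = 0.2, limpets = 4.3/34 = 0.126.
Ranked: winkles > small mussels > dogwhelks > limpets.

small mussels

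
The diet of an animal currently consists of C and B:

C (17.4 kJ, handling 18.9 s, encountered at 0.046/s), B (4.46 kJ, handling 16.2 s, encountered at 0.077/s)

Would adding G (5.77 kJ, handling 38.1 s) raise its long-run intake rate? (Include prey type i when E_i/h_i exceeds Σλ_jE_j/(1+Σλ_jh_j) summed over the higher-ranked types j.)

No

Current rate: (0.046×17.4 + 0.077×4.46)/(1 + 0.046×18.9 + 0.077×16.2) = 0.367 kJ/s.
G: E/h = 5.77/38.1 = 0.1514 kJ/s.
0.1514 < 0.367, so adding G would lower the average — exclude it.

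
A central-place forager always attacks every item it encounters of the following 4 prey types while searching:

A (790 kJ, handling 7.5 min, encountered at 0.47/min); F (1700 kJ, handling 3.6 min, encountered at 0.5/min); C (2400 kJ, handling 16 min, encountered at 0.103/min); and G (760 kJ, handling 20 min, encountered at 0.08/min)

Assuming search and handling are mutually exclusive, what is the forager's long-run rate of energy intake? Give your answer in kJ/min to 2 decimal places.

R = (0.47×790 + 0.5×1700 + 0.103×2400 + 0.08×760) / (1 + 0.47×7.5 + 0.5×3.6 + 0.103×16 + 0.08×20) = 1529/9.573 = 159.8 kJ/min.

159.75 kJ/min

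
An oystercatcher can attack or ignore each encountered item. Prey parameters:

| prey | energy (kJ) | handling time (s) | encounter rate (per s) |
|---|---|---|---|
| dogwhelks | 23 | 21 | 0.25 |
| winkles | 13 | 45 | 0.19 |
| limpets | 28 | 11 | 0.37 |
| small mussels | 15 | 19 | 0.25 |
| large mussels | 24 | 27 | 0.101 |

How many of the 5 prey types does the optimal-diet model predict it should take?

1

Rank by E/h (kJ/s): limpets 2.55, dogwhelks 1.1, large mussels 0.889, small mussels 0.789, winkles 0.289. Include each in turn until the next type's E/h falls below the running intake rate.
Rate on top 1: 2.043. dogwhelks: 1.1 < 2.043 → exclude; stop.
Optimal diet: limpets — 1 of 5 types.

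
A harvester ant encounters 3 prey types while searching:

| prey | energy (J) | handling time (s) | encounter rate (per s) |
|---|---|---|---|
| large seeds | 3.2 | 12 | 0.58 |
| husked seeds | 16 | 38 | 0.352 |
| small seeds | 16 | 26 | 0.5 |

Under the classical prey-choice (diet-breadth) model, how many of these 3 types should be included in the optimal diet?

Profitabilities (E/h, J/s): small seeds 0.615, husked seeds 0.421, large seeds 0.267. Add prey in this order while the next type's profitability exceeds the intake rate on those already taken.
Rate on top 1: 0.5714. husked seeds: 0.421 < 0.5714 → exclude; stop.
Optimal diet: small seeds — 1 of 3 types.

1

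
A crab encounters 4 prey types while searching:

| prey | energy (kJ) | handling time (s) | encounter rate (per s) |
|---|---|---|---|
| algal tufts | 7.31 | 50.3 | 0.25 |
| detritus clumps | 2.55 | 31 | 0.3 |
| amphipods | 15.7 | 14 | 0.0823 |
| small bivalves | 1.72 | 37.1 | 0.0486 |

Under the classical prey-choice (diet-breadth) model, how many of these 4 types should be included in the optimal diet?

Rank by E/h (kJ/s): amphipods 1.12, algal tufts 0.145, detritus clumps 0.0823, small bivalves 0.0464. Include each in turn until the next type's E/h falls below the running intake rate.
Rate on top 1: 0.6004. algal tufts: 0.145 < 0.6004 → exclude; stop.
Optimal diet: amphipods — 1 of 4 types.

1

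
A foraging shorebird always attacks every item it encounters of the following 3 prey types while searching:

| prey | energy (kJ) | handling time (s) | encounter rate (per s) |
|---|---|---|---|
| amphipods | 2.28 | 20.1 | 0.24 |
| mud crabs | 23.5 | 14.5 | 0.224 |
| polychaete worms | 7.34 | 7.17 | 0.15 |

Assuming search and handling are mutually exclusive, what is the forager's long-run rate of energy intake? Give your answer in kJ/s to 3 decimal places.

0.681 kJ/s

R = Σλ_iE_i / (1 + Σλ_ih_i)
Numerator: 0.24×2.28 + 0.224×23.5 + 0.15×7.34 = 6.912
Denominator: 1 + 0.24×20.1 + 0.224×14.5 + 0.15×7.17 = 10.15
R = 6.912/10.15 = 0.6812 kJ/s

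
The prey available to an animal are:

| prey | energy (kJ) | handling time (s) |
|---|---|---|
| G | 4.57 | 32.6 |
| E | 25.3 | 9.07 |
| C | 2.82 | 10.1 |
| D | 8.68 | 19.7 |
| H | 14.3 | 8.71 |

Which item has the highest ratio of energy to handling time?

E

In descending order of E/h:
E: 25.3/9.07 = 2.79 kJ/s
H: 14.3/8.71 = 1.64 kJ/s
D: 8.68/19.7 = 0.441 kJ/s
C: 2.82/10.1 = 0.279 kJ/s
G: 4.57/32.6 = 0.14 kJ/s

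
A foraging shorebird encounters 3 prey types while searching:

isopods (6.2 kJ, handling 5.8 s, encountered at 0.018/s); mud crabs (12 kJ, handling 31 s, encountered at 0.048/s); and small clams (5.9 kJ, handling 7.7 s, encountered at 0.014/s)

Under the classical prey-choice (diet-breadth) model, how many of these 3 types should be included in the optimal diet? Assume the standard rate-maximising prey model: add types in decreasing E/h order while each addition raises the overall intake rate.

E/h in descending order: isopods 1.07, small clams 0.766, mud crabs 0.387 kJ/s. The optimal diet is the largest prefix of this list for which every included type satisfies E_i/h_i > R on the types above it.
Rate on top 1: 0.1011. small clams: 0.766 > 0.1011 → include.
Rate on top 2: 0.1602. mud crabs: 0.387 > 0.1602 → include.
Optimal diet: isopods, small clams, mud crabs — 3 of 3 types.

3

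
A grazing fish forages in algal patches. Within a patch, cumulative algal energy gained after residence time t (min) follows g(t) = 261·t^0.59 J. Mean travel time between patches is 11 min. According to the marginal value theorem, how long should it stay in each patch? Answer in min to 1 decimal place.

15.8 min

Maximise g(t)/(T+t): set derivative to zero → g'(t)(T+t) = g(t).
g'(t) = 0.59·261·t^-0.41. Setting 0.59·261·t^-0.41 = 261·t^0.59/(11+t) gives 0.59(11+t) = t, so 0.41·t = 0.59×11.
t* = 0.59×11/0.41 = 15.83 min.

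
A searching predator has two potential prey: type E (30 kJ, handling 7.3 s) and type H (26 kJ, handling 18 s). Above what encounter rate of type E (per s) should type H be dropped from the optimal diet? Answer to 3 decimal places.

0.074 per s

The zero-one rule: include type H iff E₂/h₂ > λE₁/(1+λh₁). Equality gives the switch point.
λE₁h₂ = E₂ + λE₂h₁ ⇒ λ = E₂/(E₁h₂ − E₂h₁) = 26/(540 − 189.8) = 0.07424 per s.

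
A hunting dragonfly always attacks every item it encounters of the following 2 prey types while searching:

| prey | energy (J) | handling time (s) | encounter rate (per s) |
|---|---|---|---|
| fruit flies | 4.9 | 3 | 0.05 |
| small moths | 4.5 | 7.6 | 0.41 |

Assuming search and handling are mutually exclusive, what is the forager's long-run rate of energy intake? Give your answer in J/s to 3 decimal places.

0.490 J/s

R = Σλ_iE_i / (1 + Σλ_ih_i)
Numerator: 0.05×4.9 + 0.41×4.5 = 2.09
Denominator: 1 + 0.05×3 + 0.41×7.6 = 4.266
R = 2.09/4.266 = 0.4899 J/s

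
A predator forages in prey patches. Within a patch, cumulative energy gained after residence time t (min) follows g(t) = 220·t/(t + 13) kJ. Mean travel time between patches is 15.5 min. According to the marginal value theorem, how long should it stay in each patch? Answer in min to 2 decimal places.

14.20 min

Maximise g(t)/(T+t): set derivative to zero → g'(t)(T+t) = g(t).
g'(t) = 220·13/(t + 13)². Setting 220·13/(t+13)² = 220t/[(t+13)(15.5+t)] gives 13(15.5+t) = t(t+13), so t² = 13×15.5 = 201.5.
t* = √201.5 = 14.2 min.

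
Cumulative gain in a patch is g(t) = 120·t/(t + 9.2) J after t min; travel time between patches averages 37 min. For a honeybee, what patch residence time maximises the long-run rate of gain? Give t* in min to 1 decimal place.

18.4 min

Optimal t* satisfies g'(t*) = g(t*)/(T + t*).
g'(t) = 120·9.2/(t + 9.2)². Setting 120·9.2/(t+9.2)² = 120t/[(t+9.2)(37+t)] gives 9.2(37+t) = t(t+9.2), so t² = 9.2×37 = 340.4.
t* = √340.4 = 18.45 min.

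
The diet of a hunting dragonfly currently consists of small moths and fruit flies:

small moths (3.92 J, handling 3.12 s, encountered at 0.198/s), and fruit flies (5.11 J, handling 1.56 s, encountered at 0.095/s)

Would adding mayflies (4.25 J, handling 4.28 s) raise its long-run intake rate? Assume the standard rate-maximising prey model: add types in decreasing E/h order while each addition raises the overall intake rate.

Intake rate on the current diet: R = (0.198×3.92 + 0.095×5.11) / (1 + 0.198×3.12 + 0.095×1.56) = 1.262/1.766 = 0.7144 J/s.
mayflies: E/h = 4.25/4.28 = 0.993 J/s.
Since 0.993 > R, including mayflies increases the long-run rate.

Yes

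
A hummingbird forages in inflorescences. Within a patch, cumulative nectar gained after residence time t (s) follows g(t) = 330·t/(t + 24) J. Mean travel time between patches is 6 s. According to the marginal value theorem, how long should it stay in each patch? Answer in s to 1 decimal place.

12.0 s

Optimal t* satisfies g'(t*) = g(t*)/(T + t*).
g'(t) = 330·24/(t + 24)². Setting 330·24/(t+24)² = 330t/[(t+24)(6+t)] gives 24(6+t) = t(t+24), so t² = 24×6 = 144.
t* = √144 = 12 s.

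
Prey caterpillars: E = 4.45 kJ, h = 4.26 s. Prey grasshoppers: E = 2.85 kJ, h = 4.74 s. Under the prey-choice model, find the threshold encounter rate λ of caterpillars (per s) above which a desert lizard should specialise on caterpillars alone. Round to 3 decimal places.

At the threshold, the rate on caterpillars alone equals the profitability of grasshoppers: λ·4.45/(1 + λ·4.26) = 2.85/4.74 = 0.6013.
Rearranging, λ(4.45 − 0.6013×4.26) = 0.6013, so λ = 0.6013/1.889 = 0.3184 per s.

0.318 per s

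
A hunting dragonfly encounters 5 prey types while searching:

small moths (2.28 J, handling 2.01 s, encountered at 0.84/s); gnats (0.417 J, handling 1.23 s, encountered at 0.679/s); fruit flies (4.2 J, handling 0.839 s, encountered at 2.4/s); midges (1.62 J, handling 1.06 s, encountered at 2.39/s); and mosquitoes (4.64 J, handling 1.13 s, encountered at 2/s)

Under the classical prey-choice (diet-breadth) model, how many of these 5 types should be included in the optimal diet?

2

Rank by E/h (J/s): fruit flies 5.01, mosquitoes 4.11, midges 1.53, small moths 1.13, gnats 0.339. Include each in turn until the next type's E/h falls below the running intake rate.
Rate on top 1: 3.345. mosquitoes: 4.11 > 3.345 → include.
Rate on top 2: 3.671. midges: 1.53 < 3.671 → exclude; stop.
Optimal diet: fruit flies, mosquitoes — 2 of 5 types.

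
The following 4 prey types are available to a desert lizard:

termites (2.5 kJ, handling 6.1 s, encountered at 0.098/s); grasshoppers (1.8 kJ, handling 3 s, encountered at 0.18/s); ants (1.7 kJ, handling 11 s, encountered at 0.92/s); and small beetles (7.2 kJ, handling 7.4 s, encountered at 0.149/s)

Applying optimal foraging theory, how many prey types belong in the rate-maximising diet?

Rank by E/h (kJ/s): small beetles 0.973, grasshoppers 0.6, termites 0.41, ants 0.155. Include each in turn until the next type's E/h falls below the running intake rate.
Rate on top 1: 0.5102. grasshoppers: 0.6 > 0.5102 → include.
Rate on top 2: 0.5286. termites: 0.41 < 0.5286 → exclude; stop.
Optimal diet: small beetles, grasshoppers — 2 of 4 types.

2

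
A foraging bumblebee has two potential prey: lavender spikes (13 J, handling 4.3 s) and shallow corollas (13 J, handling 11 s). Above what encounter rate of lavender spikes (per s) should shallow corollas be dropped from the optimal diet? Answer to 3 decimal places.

The zero-one rule: include shallow corollas iff E₂/h₂ > λE₁/(1+λh₁). Equality gives the switch point.
λE₁h₂ = E₂ + λE₂h₁ ⇒ λ = E₂/(E₁h₂ − E₂h₁) = 13/(143 − 55.9) = 0.1493 per s.

0.149 per s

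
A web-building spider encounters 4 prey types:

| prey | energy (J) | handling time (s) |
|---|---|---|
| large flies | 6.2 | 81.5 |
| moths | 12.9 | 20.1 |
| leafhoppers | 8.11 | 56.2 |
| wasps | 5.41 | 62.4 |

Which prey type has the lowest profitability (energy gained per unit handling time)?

Profitability E/h (J/s): large flies = 6.2/81.5 = 0.0761, moths = 12.9/20.1 = 0.642, leafhoppers = 8.11/56.2 = 0.144, wasps = 5.41/62.4 = 0.0867.
Ranked: moths > leafhoppers > wasps > large flies.

large flies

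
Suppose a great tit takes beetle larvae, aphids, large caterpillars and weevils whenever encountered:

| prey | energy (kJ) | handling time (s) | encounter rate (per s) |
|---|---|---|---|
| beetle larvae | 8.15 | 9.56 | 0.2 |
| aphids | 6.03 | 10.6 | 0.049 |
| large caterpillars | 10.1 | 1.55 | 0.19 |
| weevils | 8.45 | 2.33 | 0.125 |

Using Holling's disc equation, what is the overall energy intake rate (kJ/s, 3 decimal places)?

1.220 kJ/s

Energy encountered per unit search time: 0.2×8.15 + 0.049×6.03 + 0.19×10.1 + 0.125×8.45 = 4.901 kJ/s.
Handling time per unit search time: 0.2×9.56 + 0.049×10.6 + 0.19×1.55 + 0.125×2.33 = 3.017.
Rate = 4.901/(1 + 3.017) = 1.22 kJ/s.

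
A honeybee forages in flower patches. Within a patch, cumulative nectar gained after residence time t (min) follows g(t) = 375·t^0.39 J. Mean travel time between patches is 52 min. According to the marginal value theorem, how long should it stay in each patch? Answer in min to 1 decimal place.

Optimal t* satisfies g'(t*) = g(t*)/(T + t*).
g'(t) = 0.39·375·t^-0.61. Setting 0.39·375·t^-0.61 = 375·t^0.39/(52+t) gives 0.39(52+t) = t, so 0.61·t = 0.39×52.
t* = 0.39×52/0.61 = 33.25 min.

33.2 min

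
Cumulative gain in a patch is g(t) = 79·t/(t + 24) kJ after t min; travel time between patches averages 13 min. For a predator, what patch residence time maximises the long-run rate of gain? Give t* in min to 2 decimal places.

17.66 min

Maximise g(t)/(T+t): set derivative to zero → g'(t)(T+t) = g(t).
g'(t) = 79·24/(t + 24)². Setting 79·24/(t+24)² = 79t/[(t+24)(13+t)] gives 24(13+t) = t(t+24), so t² = 24×13 = 312.
t* = √312 = 17.66 min.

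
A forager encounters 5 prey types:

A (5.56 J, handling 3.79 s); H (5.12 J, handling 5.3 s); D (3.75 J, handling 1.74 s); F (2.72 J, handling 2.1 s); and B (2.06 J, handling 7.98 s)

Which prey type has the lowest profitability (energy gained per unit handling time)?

Profitability E/h (J/s): A = 5.56/3.79 = 1.47, H = 5.12/5.3 = 0.966, D = 3.75/1.74 = 2.16, F = 2.72/2.1 = 1.3, B = 2.06/7.98 = 0.258.
Ranked: D > A > F > H > B.

B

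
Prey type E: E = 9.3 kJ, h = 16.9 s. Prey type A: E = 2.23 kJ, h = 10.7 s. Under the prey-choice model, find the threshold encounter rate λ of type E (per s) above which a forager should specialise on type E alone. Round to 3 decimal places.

Drop type A once their profitability E₂/h₂ falls below the rate achievable on type E alone: E₂/h₂ = λE₁/(1 + λh₁).
Solve for λ: λE₁h₂ = E₂(1 + λh₁) → λ(E₁h₂ − E₂h₁) = E₂ → λ = E₂/(E₁h₂ − E₂h₁).
λ = 2.23/(9.3×10.7 − 2.23×16.9) = 2.23/61.82 = 0.03607 per s.

0.036 per s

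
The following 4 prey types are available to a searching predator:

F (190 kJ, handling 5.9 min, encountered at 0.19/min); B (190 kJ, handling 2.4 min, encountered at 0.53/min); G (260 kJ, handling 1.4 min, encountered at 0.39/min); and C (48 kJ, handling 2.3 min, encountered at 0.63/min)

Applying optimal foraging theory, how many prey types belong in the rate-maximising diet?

E/h in descending order: G 186, B 79.2, F 32.2, C 20.9 kJ/min. The optimal diet is the largest prefix of this list for which every included type satisfies E_i/h_i > R on the types above it.
Rate on top 1: 65.59. B: 79.2 > 65.59 → include.
Rate on top 2: 71.72. F: 32.2 < 71.72 → exclude; stop.
Optimal diet: G, B — 2 of 4 types.

2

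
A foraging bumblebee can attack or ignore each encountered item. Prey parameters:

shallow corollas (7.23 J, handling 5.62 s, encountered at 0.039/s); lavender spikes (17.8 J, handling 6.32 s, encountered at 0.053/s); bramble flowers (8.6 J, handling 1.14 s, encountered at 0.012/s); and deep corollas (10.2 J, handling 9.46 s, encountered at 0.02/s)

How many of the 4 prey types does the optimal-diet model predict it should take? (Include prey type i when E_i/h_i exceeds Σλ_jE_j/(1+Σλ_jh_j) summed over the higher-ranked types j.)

4

Rank by E/h (J/s): bramble flowers 7.54, lavender spikes 2.82, shallow corollas 1.29, deep corollas 1.08. Include each in turn until the next type's E/h falls below the running intake rate.
Rate on top 1: 0.1018. lavender spikes: 2.82 > 0.1018 → include.
Rate on top 2: 0.776. shallow corollas: 1.29 > 0.776 → include.
Rate on top 3: 0.8474. deep corollas: 1.08 > 0.8474 → include.
Optimal diet: bramble flowers, lavender spikes, shallow corollas, deep corollas — 4 of 4 types.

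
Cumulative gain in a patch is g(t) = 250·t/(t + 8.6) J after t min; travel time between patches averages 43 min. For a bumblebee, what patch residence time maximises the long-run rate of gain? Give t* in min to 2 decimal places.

19.23 min

Maximise g(t)/(T+t): set derivative to zero → g'(t)(T+t) = g(t).
g'(t) = 250·8.6/(t + 8.6)². Setting 250·8.6/(t+8.6)² = 250t/[(t+8.6)(43+t)] gives 8.6(43+t) = t(t+8.6), so t² = 8.6×43 = 369.8.
t* = √369.8 = 19.23 min.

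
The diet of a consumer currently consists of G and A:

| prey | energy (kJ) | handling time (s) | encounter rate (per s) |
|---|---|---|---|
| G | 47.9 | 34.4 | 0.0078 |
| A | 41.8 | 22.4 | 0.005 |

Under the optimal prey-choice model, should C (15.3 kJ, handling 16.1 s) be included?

Intake rate on the current diet: R = (0.0078×47.9 + 0.005×41.8) / (1 + 0.0078×34.4 + 0.005×22.4) = 0.5826/1.38 = 0.4221 kJ/s.
Profitability of C: 15.3/16.1 = 0.9503 kJ/s.
0.9503 > 0.4221, so adding C raises the average — include it.

Yes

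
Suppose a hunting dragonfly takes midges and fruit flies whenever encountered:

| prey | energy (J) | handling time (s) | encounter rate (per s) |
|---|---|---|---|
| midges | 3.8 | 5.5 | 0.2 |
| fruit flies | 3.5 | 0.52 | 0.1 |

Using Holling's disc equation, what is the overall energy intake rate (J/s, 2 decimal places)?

Energy encountered per unit search time: 0.2×3.8 + 0.1×3.5 = 1.11 J/s.
Handling time per unit search time: 0.2×5.5 + 0.1×0.52 = 1.152.
Rate = 1.11/(1 + 1.152) = 0.5158 J/s.

0.52 J/s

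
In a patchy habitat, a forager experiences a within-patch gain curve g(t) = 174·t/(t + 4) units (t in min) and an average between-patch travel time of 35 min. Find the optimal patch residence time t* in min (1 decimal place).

11.8 min

Optimal t* satisfies g'(t*) = g(t*)/(T + t*).
g'(t) = 174·4/(t + 4)². Setting 174·4/(t+4)² = 174t/[(t+4)(35+t)] gives 4(35+t) = t(t+4), so t² = 4×35 = 140.
t* = √140 = 11.83 min.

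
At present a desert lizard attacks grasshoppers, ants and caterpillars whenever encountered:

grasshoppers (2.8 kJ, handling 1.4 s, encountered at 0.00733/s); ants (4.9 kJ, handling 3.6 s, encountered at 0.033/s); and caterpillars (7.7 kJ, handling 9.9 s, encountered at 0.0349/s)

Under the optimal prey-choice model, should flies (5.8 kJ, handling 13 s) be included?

Current rate: (0.00733×2.8 + 0.033×4.9 + 0.0349×7.7)/(1 + 0.00733×1.4 + 0.033×3.6 + 0.0349×9.9) = 0.3058 kJ/s.
flies: E/h = 5.8/13 = 0.4462 kJ/s.
0.4462 > 0.3058, so adding flies raises the average — include it.

Yes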